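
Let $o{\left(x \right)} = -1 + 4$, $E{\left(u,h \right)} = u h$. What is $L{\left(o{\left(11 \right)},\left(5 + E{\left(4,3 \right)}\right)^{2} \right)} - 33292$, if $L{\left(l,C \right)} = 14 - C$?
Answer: $-33567$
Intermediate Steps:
$E{\left(u,h \right)} = h u$
$o{\left(x \right)} = 3$
$L{\left(o{\left(11 \right)},\left(5 + E{\left(4,3 \right)}\right)^{2} \right)} - 33292 = \left(14 - \left(5 + 3 \cdot 4\right)^{2}\right) - 33292 = \left(14 - \left(5 + 12\right)^{2}\right) - 33292 = \left(14 - 17^{2}\right) - 33292 = \left(14 - 289\right) - 33292 = -275 - 33292 = -33567$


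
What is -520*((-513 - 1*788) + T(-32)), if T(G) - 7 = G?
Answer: 689520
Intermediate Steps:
T(G) = 7 + G
-520*((-513 - 1*788) + T(-32)) = -520*((-513 - 1*788) + (7 - 32)) = -520*((-513 - 788) - 25) = -520*(-1301 - 25) = -520*(-1326) = 689520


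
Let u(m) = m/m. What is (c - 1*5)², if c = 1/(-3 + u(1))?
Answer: 121/4 ≈ 30.250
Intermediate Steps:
u(m) = 1
c = -½ (c = 1/(-3 + 1) = 1/(-2) = -½ ≈ -0.50000)
(c - 1*5)² = (-½ - 1*5)² = (-½ - 5)² = (-11/2)² = 121/4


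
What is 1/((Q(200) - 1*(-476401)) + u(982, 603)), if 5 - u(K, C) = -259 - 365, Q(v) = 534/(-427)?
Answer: 427/203691276 ≈ 2.0963e-6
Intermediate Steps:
Q(v) = -534/427 (Q(v) = 534*(-1/427) = -534/427)
u(K, C) = 629 (u(K, C) = 5 - (-259 - 365) = 5 - 1*(-624) = 5 + 624 = 629)
1/((Q(200) - 1*(-476401)) + u(982, 603)) = 1/((-534/427 - 1*(-476401)) + 629) = 1/((-534/427 + 476401) + 629) = 1/(203422693/427 + 629) = 1/(203691276/427) = 427/203691276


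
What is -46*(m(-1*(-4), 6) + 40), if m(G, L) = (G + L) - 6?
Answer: -2024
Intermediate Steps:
m(G, L) = -6 + G + L
-46*(m(-1*(-4), 6) + 40) = -46*((-6 - 1*(-4) + 6) + 40) = -46*((-6 + 4 + 6) + 40) = -46*(4 + 40) = -46*44 = -2024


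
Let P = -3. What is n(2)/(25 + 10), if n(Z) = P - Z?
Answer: -⅐ ≈ -0.14286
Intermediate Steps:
n(Z) = -3 - Z
n(2)/(25 + 10) = (-3 - 1*2)/(25 + 10) = (-3 - 2)/35 = -5*1/35 = -⅐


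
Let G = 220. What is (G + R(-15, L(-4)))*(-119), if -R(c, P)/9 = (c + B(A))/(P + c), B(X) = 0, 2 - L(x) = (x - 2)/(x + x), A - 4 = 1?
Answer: -275128/11 ≈ -25012.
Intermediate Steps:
A = 5 (A = 4 + 1 = 5)
L(x) = 2 - (-2 + x)/(2*x) (L(x) = 2 - (x - 2)/(x + x) = 2 - (-2 + x)/(2*x))
R(c, P) = -9*c/(P + c) (R(c, P) = -9*(c + 0)/(P + c) = -9*c/(P + c))
(G + R(-15, L(-4)))*(-119) = (220 - 9*(-15)/((3/2 + 1/(-4)) - 15))*(-119) = (220 - 9*(-15)/((3/2 - 1/4) - 15))*(-119) = (220 - 9*(-15)/(5/4 - 15))*(-119) = (220 - 9*(-15)/(-55/4))*(-119) = (220 - 9*(-15)*(-4/55))*(-119) = (220 - 108/11)*(-119) = (2312/11)*(-119) = -275128/11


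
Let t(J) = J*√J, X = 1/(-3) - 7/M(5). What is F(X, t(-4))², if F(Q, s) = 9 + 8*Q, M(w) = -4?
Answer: 3721/9 ≈ 413.44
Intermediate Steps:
X = 17/12 (X = 1/(-3) - 7/(-4) = 1*(-⅓) - 7*(-¼) = -⅓ + 7/4 = 17/12 ≈ 1.4167)
t(J) = J^(3/2)
F(X, t(-4))² = (9 + 8*(17/12))² = (9 + 34/3)² = (61/3)² = 3721/9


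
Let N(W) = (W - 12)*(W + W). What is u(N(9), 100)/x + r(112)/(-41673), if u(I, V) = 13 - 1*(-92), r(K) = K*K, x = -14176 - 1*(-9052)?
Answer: -3269101/10168212 ≈ -0.32150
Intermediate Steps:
x = -5124 (x = -14176 + 9052 = -5124)
r(K) = K²
N(W) = 2*W*(-12 + W) (N(W) = (-12 + W)*(2*W) = 2*W*(-12 + W))
u(I, V) = 105 (u(I, V) = 13 + 92 = 105)
u(N(9), 100)/x + r(112)/(-41673) = 105/(-5124) + 112²/(-41673) = 105*(-1/5124) + 12544*(-1/41673) = -5/244 - 12544/41673 = -3269101/10168212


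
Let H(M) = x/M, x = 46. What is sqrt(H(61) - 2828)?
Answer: I*sqrt(10520182)/61 ≈ 53.172*I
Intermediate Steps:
H(M) = 46/M
sqrt(H(61) - 2828) = sqrt(46/61 - 2828) = sqrt(-172462/61) = I*sqrt(10520182)/61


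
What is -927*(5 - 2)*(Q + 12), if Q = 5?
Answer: -47277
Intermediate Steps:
-927*(5 - 2)*(Q + 12) = -927*(5 - 2)*(5 + 12) = -2781*17 = -927*51 = -47277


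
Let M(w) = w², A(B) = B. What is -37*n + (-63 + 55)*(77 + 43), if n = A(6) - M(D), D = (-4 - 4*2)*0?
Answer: -1182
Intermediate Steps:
D = 0 (D = (-4 - 8)*0 = -12*0 = 0)
n = 6 (n = 6 - 1*0² = 6 - 1*0 = 6 + 0 = 6)
-37*n + (-63 + 55)*(77 + 43) = -37*6 + (-63 + 55)*(77 + 43) = -222 - 8*120 = -222 - 960 = -1182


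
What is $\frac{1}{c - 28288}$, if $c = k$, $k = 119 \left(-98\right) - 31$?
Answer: $- \frac{1}{39981} \approx -2.5012 \cdot 10^{-5}$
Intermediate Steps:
$k = -11693$ ($k = -11662 - 31 = -11693$)
$c = -11693$
$\frac{1}{c - 28288} = \frac{1}{-11693 - 28288} = \frac{1}{-39981} = - \frac{1}{39981}$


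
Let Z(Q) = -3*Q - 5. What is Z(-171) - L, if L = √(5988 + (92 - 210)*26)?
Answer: 508 - 2*√730 ≈ 453.96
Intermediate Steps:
Z(Q) = -5 - 3*Q
L = 2*√730 (L = √(5988 - 118*26) = √(5988 - 3068) = √2920 = 2*√730 ≈ 54.037)
Z(-171) - L = (-5 - 3*(-171)) - 2*√730 = (-5 + 513) - 2*√730 = 508 - 2*√730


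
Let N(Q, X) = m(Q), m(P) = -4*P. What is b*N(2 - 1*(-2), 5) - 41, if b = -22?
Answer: 311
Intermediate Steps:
N(Q, X) = -4*Q
b*N(2 - 1*(-2), 5) - 41 = -(-88)*(2 - 1*(-2)) - 41 = -(-88)*(2 + 2) - 41 = -(-88)*4 - 41 = -22*(-16) - 41 = 352 - 41 = 311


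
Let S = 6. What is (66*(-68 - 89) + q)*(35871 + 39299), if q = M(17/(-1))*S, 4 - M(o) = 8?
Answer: -780715620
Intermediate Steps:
M(o) = -4 (M(o) = 4 - 1*8 = 4 - 8 = -4)
q = -24 (q = -4*6 = -24)
(66*(-68 - 89) + q)*(35871 + 39299) = (66*(-68 - 89) - 24)*(35871 + 39299) = (66*(-157) - 24)*75170 = (-10362 - 24)*75170 = -10386*75170 = -780715620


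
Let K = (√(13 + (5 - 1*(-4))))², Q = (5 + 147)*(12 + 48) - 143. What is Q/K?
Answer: 8977/22 ≈ 408.05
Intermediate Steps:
Q = 8977 (Q = 152*60 - 143 = 9120 - 143 = 8977)
K = 22 (K = (√(13 + (5 + 4)))² = (√(13 + 9))² = (√22)² = 22)
Q/K = 8977/22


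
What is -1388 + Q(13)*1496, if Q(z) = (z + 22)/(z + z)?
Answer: 8136/13 ≈ 625.85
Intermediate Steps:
Q(z) = (22 + z)/(2*z) (Q(z) = (22 + z)/((2*z)) = (22 + z)*(1/(2*z)) = (22 + z)/(2*z))
-1388 + Q(13)*1496 = -1388 + ((½)*(22 + 13)/13)*1496 = -1388 + ((½)*(1/13)*35)*1496 = -1388 + (35/26)*1496 = -1388 + 26180/13 = 8136/13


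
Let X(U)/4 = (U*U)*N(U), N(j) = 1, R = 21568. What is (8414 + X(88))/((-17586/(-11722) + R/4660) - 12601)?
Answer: -44826246725/14333100118 ≈ -3.1275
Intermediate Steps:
X(U) = 4*U**2 (X(U) = 4*((U*U)*1) = 4*(U**2*1) = 4*U**2)
(8414 + X(88))/((-17586/(-11722) + R/4660) - 12601) = (8414 + 4*88**2)/((-17586/(-11722) + 21568/4660) - 12601) = (8414 + 4*7744)/((-17586*(-1/11722) + 21568*(1/4660)) - 12601) = (8414 + 30976)/((8793/5861 + 5392/1165) - 12601) = 39390/(41846357/6828065 - 12601) = 39390/(-85998600708/6828065) = 39390*(-6828065/85998600708) = -44826246725/14333100118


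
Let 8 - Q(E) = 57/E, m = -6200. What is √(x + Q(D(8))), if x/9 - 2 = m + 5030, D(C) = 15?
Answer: I*√262695/5 ≈ 102.51*I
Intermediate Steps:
Q(E) = 8 - 57/E
x = -10512 (x = 18 + 9*(-6200 + 5030) = 18 + 9*(-1170) = 18 - 10530 = -10512)
√(x + Q(D(8))) = √(-10512 + (8 - 57/15)) = √(-10512 + (8 - 57*1/15)) = √(-10512 + (8 - 19/5)) = √(-10512 + 21/5) = √(-52539/5) = I*√262695/5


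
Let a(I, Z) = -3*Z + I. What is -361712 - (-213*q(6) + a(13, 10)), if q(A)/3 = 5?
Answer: -358500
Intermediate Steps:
a(I, Z) = I - 3*Z
q(A) = 15 (q(A) = 3*5 = 15)
-361712 - (-213*q(6) + a(13, 10)) = -361712 - (-213*15 + (13 - 3*10)) = -361712 - (-3195 + (13 - 30)) = -361712 - (-3195 - 17) = -361712 - 1*(-3212) = -361712 + 3212 = -358500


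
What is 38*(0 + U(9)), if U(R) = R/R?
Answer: 38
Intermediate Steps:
U(R) = 1
38*(0 + U(9)) = 38*(0 + 1) = 38*1 = 38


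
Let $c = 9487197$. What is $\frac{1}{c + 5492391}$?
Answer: $\frac{1}{14979588} \approx 6.6757 \cdot 10^{-8}$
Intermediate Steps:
$\frac{1}{c + 5492391} = \frac{1}{9487197 + 5492391} = \frac{1}{14979588}$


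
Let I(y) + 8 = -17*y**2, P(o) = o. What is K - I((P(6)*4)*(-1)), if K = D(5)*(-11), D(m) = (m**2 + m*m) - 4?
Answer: 9294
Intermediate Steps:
I(y) = -8 - 17*y**2
D(m) = -4 + 2*m**2 (D(m) = (m**2 + m**2) - 4 = 2*m**2 - 4 = -4 + 2*m**2)
K = -506 (K = (-4 + 2*5**2)*(-11) = (-4 + 2*25)*(-11) = (-4 + 50)*(-11) = 46*(-11) = -506)
K - I((P(6)*4)*(-1)) = -506 - (-8 - 17*((6*4)*(-1))**2) = -506 - (-8 - 17*(24*(-1))**2) = -506 - (-8 - 17*(-24)**2) = -506 - (-8 - 17*576) = -506 - (-8 - 9792) = -506 - 1*(-9800) = -506 + 9800 = 9294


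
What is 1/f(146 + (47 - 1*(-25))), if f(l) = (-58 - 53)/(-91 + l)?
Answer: -127/111 ≈ -1.1441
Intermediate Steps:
f(l) = -111/(-91 + l)
1/f(146 + (47 - 1*(-25))) = 1/(-111/(-91 + (146 + (47 - 1*(-25))))) = 1/(-111/(-91 + (146 + (47 + 25)))) = 1/(-111/(-91 + (146 + 72))) = 1/(-111/(-91 + 218)) = 1/(-111/127) = -127/111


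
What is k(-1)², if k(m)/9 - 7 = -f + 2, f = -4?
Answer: 13689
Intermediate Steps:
k(m) = 117 (k(m) = 63 + 9*(-1*(-4) + 2) = 63 + 9*(4 + 2) = 63 + 9*6 = 63 + 54 = 117)
k(-1)² = 117² = 13689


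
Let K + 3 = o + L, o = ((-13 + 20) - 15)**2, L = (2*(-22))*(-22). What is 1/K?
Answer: 1/1029 ≈ 0.00097182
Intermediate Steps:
L = 968 (L = -44*(-22) = 968)
o = 64 (o = (7 - 15)**2 = (-8)**2 = 64)
K = 1029 (K = -3 + (64 + 968) = -3 + 1032 = 1029)
1/K = 1/1029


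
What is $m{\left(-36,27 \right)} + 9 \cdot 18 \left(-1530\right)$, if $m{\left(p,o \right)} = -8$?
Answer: $-247868$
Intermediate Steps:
$m{\left(-36,27 \right)} + 9 \cdot 18 \left(-1530\right) = -8 + 9 \cdot 18 \left(-1530\right) = -8 + 162 \left(-1530\right) = -8 - 247860 = -247868$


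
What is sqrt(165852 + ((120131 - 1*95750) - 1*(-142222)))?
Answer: sqrt(332455) ≈ 576.59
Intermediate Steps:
sqrt(165852 + ((120131 - 1*95750) - 1*(-142222))) = sqrt(165852 + ((120131 - 95750) + 142222)) = sqrt(165852 + (24381 + 142222)) = sqrt(165852 + 166603) = sqrt(332455)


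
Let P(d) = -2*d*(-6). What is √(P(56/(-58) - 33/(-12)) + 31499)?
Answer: 2*√6627167/29 ≈ 177.54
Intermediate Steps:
P(d) = 12*d
√(P(56/(-58) - 33/(-12)) + 31499) = √(12*(56/(-58) - 33/(-12)) + 31499) = √(12*(56*(-1/58) - 33*(-1/12)) + 31499) = √(12*(-28/29 + 11/4) + 31499) = √(12*(207/116) + 31499) = √(621/29 + 31499) = √(914092/29) = 2*√6627167/29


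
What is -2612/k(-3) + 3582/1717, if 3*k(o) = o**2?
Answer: -4474058/5151 ≈ -868.58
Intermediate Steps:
k(o) = o**2/3
-2612/k(-3) + 3582/1717 = -2612/((1/3)*(-3)**2) + 3582/1717 = -2612/((1/3)*9) + 3582*(1/1717) = -2612/3 + 3582/1717 = -4474058/5151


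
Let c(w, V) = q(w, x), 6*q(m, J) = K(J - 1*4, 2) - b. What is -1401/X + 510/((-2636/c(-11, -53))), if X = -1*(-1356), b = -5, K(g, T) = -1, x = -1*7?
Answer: -346173/297868 ≈ -1.1622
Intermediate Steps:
x = -7
q(m, J) = ⅔ (q(m, J) = (-1 - 1*(-5))/6 = (-1 + 5)/6 = (⅙)*4 = ⅔)
X = 1356
c(w, V) = ⅔
-1401/X + 510/((-2636/c(-11, -53))) = -1401/1356 + 510/((-2636/⅔)) = -1401*1/1356 + 510/((-2636*3/2)) = -467/452 + 510/(-3954) = -467/452 + 510*(-1/3954) = -467/452 - 85/659 = -346173/297868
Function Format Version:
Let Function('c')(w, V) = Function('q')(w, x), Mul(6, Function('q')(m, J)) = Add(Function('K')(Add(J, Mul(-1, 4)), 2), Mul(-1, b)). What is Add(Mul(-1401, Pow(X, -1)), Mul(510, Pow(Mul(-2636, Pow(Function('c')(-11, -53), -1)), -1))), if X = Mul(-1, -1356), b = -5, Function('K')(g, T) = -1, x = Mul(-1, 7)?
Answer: Rational(-346173, 297868) ≈ -1.1622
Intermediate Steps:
x = -7
Function('q')(m, J) = Rational(2, 3) (Function('q')(m, J) = Mul(Rational(1, 6), Add(-1, Mul(-1, -5))) = Mul(Rational(1, 6), Add(-1, 5)) = Mul(Rational(1, 6), 4) = Rational(2, 3))
X = 1356
Function('c')(w, V) = Rational(2, 3)
Add(Mul(-1401, Pow(X, -1)), Mul(510, Pow(Mul(-2636, Pow(Function('c')(-11, -53), -1)), -1))) = Add(Mul(-1401, Pow(1356, -1)), Mul(510, Pow(Mul(-2636, Pow(Rational(2, 3), -1)), -1))) = Add(Mul(-1401, Rational(1, 1356)), Mul(510, Pow(Mul(-2636, Rational(3, 2)), -1))) = Add(Rational(-467, 452), Mul(510, Pow(-3954, -1))) = Add(Rational(-467, 452), Mul(510, Rational(-1, 3954))) = Add(Rational(-467, 452), Rational(-85, 659)) = Rational(-346173, 297868)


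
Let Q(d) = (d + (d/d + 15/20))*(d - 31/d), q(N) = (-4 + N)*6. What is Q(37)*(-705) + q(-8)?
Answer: -73110303/74 ≈ -9.8798e+5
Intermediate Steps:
q(N) = -24 + 6*N
Q(d) = (7/4 + d)*(d - 31/d) (Q(d) = (d + (1 + 15*(1/20)))*(d - 31/d) = (d + (1 + ¾))*(d - 31/d) = (d + 7/4)*(d - 31/d) = (7/4 + d)*(d - 31/d))
Q(37)*(-705) + q(-8) = (-31 + 37² - 217/4/37 + (7/4)*37)*(-705) + (-24 + 6*(-8)) = (-31 + 1369 - 217/4*1/37 + 259/4)*(-705) + (-24 - 48) = (-31 + 1369 - 217/148 + 259/4)*(-705) - 72 = (103695/74)*(-705) - 72 = -73104975/74 - 72 = -73110303/74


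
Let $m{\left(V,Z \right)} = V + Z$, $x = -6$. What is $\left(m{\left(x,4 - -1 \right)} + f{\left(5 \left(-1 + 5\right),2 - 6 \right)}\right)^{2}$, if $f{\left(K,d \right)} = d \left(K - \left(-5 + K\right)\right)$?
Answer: $441$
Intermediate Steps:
$f{\left(K,d \right)} = 5 d$ ($f{\left(K,d \right)} = d 5 = 5 d$)
$\left(m{\left(x,4 - -1 \right)} + f{\left(5 \left(-1 + 5\right),2 - 6 \right)}\right)^{2} = \left(\left(-6 + \left(4 - -1\right)\right) + 5 \left(2 - 6\right)\right)^{2} = \left(\left(-6 + \left(4 + 1\right)\right) + 5 \left(2 - 6\right)\right)^{2} = \left(\left(-6 + 5\right) + 5 \left(-4\right)\right)^{2} = \left(-1 - 20\right)^{2} = \left(-21\right)^{2} = 441$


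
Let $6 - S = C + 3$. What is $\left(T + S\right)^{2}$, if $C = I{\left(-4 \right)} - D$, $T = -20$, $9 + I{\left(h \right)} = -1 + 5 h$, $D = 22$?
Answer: $1225$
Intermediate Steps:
$I{\left(h \right)} = -10 + 5 h$ ($I{\left(h \right)} = -9 + \left(-1 + 5 h\right) = -10 + 5 h$)
$C = -52$ ($C = \left(-10 + 5 \left(-4\right)\right) - 22 = \left(-10 - 20\right) - 22 = -30 - 22 = -52$)
$S = 55$ ($S = 6 - \left(-52 + 3\right) = 6 - -49 = 6 + 49 = 55$)
$\left(T + S\right)^{2} = \left(-20 + 55\right)^{2} = 35^{2} = 1225$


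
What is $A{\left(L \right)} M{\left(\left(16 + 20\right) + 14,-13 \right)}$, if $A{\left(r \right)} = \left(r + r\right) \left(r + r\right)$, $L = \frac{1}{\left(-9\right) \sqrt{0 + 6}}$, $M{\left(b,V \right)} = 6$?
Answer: $\frac{4}{81} \approx 0.049383$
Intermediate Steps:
$L = - \frac{\sqrt{6}}{54}$ ($L = - \frac{1}{9 \sqrt{6}} = - \frac{\frac{1}{6} \sqrt{6}}{9} = - \frac{\sqrt{6}}{54} \approx -0.045361$)
$A{\left(r \right)} = 4 r^{2}$ ($A{\left(r \right)} = 2 r 2 r = 4 r^{2}$)
$A{\left(L \right)} M{\left(\left(16 + 20\right) + 14,-13 \right)} = 4 \left(- \frac{\sqrt{6}}{54}\right)^{2} \cdot 6 = 4 \cdot \frac{1}{486} \cdot 6 = \frac{2}{243} \cdot 6 = \frac{4}{81}$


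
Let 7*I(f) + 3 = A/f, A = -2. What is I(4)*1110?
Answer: -555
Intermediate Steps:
I(f) = -3/7 - 2/(7*f) (I(f) = -3/7 + (-2/f)/7 = -3/7 - 2/(7*f))
I(4)*1110 = ((1/7)*(-2 - 3*4)/4)*1110 = ((1/7)*(1/4)*(-2 - 12))*1110 = ((1/7)*(1/4)*(-14))*1110 = -1/2*1110 = -555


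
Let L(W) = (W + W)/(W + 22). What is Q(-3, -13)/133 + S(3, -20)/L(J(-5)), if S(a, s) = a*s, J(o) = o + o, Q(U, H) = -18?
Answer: 4770/133 ≈ 35.865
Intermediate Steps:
J(o) = 2*o
L(W) = 2*W/(22 + W) (L(W) = (2*W)/(22 + W) = 2*W/(22 + W))
Q(-3, -13)/133 + S(3, -20)/L(J(-5)) = -18/133 + (3*(-20))/((2*(2*(-5))/(22 + 2*(-5)))) = -18*1/133 - 60/(2*(-10)/(22 - 10)) = -18/133 - 60/(2*(-10)/12) = -18/133 - 60/(2*(-10)*(1/12)) = -18/133 - 60/(-5/3) = -18/133 - 60*(-3/5) = -18/133 + 36 = 4770/133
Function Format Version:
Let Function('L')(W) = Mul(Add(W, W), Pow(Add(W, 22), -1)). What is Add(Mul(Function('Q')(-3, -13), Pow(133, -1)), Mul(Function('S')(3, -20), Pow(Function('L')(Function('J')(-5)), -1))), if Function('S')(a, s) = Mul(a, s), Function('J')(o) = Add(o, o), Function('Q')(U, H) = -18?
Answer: Rational(4770, 133) ≈ 35.865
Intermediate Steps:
Function('J')(o) = Mul(2, o)
Function('L')(W) = Mul(2, W, Pow(Add(22, W), -1)) (Function('L')(W) = Mul(Mul(2, W), Pow(Add(22, W), -1)) = Mul(2, W, Pow(Add(22, W), -1)))
Add(Mul(Function('Q')(-3, -13), Pow(133, -1)), Mul(Function('S')(3, -20), Pow(Function('L')(Function('J')(-5)), -1))) = Add(Mul(-18, Pow(133, -1)), Mul(Mul(3, -20), Pow(Mul(2, Mul(2, -5), Pow(Add(22, Mul(2, -5)), -1)), -1))) = Add(Mul(-18, Rational(1, 133)), Mul(-60, Pow(Mul(2, -10, Pow(Add(22, -10), -1)), -1))) = Add(Rational(-18, 133), Mul(-60, Pow(Mul(2, -10, Pow(12, -1)), -1))) = Add(Rational(-18, 133), Mul(-60, Pow(Mul(2, -10, Rational(1, 12)), -1))) = Add(Rational(-18, 133), Mul(-60, Pow(Rational(-5, 3), -1))) = Add(Rational(-18, 133), Mul(-60, Rational(-3, 5))) = Add(Rational(-18, 133), 36) = Rational(4770, 133)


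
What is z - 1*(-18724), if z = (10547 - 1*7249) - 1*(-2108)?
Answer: 24130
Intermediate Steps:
z = 5406 (z = (10547 - 7249) + 2108 = 3298 + 2108 = 5406)
z - 1*(-18724) = 5406 - 1*(-18724) = 5406 + 18724 = 24130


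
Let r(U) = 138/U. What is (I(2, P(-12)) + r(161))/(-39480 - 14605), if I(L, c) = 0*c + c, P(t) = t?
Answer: 78/378595 ≈ 0.00020602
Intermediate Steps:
I(L, c) = c (I(L, c) = 0 + c = c)
(I(2, P(-12)) + r(161))/(-39480 - 14605) = (-12 + 138/161)/(-39480 - 14605) = (-12 + 138*(1/161))/(-54085) = (-12 + 6/7)*(-1/54085) = -78/7*(-1/54085) = 78/378595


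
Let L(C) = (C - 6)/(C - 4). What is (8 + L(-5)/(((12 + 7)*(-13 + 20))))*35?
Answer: 47935/171 ≈ 280.32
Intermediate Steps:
L(C) = (-6 + C)/(-4 + C)
(8 + L(-5)/(((12 + 7)*(-13 + 20))))*35 = (8 + ((-6 - 5)/(-4 - 5))/(((12 + 7)*(-13 + 20))))*35 = (8 + (-11/(-9))/((19*7)))*35 = (8 - ⅑*(-11)/133)*35 = (8 + (11/9)*(1/133))*35 = (8 + 11/1197)*35 = (9587/1197)*35 = 47935/171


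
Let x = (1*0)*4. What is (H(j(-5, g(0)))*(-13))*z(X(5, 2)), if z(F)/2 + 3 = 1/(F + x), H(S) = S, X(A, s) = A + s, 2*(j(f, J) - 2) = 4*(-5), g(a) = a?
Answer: -4160/7 ≈ -594.29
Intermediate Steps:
j(f, J) = -8 (j(f, J) = 2 + (4*(-5))/2 = 2 + (½)*(-20) = 2 - 10 = -8)
x = 0 (x = 0*4 = 0)
z(F) = -6 + 2/F (z(F) = -6 + 2/(F + 0) = -6 + 2/F)
(H(j(-5, g(0)))*(-13))*z(X(5, 2)) = (-8*(-13))*(-6 + 2/(5 + 2)) = 104*(-6 + 2/7) = 104*(-40/7) = -4160/7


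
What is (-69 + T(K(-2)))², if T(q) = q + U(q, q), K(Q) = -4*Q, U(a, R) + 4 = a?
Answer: 3249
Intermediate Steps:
U(a, R) = -4 + a
T(q) = -4 + 2*q (T(q) = q + (-4 + q) = -4 + 2*q)
(-69 + T(K(-2)))² = (-69 + (-4 + 2*(-4*(-2))))² = (-69 + (-4 + 2*8))² = (-69 + (-4 + 16))² = (-69 + 12)² = (-57)² = 3249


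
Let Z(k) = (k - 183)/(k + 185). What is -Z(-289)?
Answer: -59/13 ≈ -4.5385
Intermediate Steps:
Z(k) = (-183 + k)/(185 + k)
-Z(-289) = -(-183 - 289)/(185 - 289) = -(-472)/(-104) = -(-1)*(-472)/104 = -1*59/13 = -59/13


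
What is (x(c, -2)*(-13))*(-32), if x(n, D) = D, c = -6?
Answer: -832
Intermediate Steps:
(x(c, -2)*(-13))*(-32) = -2*(-13)*(-32) = 26*(-32) = -832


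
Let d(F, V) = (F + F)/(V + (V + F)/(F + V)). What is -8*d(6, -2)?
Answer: 96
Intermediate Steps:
d(F, V) = 2*F/(1 + V) (d(F, V) = (2*F)/(V + (F + V)/(F + V)) = (2*F)/(V + 1) = (2*F)/(1 + V) = 2*F/(1 + V))
-8*d(6, -2) = -16*6/(1 - 2) = -16*6/(-1) = -16*6*(-1) = -8*(-12) = 96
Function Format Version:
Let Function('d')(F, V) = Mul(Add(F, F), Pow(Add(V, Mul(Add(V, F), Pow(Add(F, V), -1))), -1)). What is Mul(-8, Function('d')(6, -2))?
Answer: 96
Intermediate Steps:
Function('d')(F, V) = Mul(2, F, Pow(Add(1, V), -1)) (Function('d')(F, V) = Mul(Mul(2, F), Pow(Add(V, Mul(Add(F, V), Pow(Add(F, V), -1))), -1)) = Mul(Mul(2, F), Pow(Add(V, 1), -1)) = Mul(Mul(2, F), Pow(Add(1, V), -1)) = Mul(2, F, Pow(Add(1, V), -1)))
Mul(-8, Function('d')(6, -2)) = Mul(-8, Mul(2, 6, Pow(Add(1, -2), -1))) = Mul(-8, Mul(2, 6, Pow(-1, -1))) = Mul(-8, Mul(2, 6, -1)) = Mul(-8, -12) = 96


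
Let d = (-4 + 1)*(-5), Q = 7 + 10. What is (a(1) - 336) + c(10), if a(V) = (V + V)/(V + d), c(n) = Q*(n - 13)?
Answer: -3095/8 ≈ -386.88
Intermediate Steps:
Q = 17
d = 15 (d = -3*(-5) = 15)
c(n) = -221 + 17*n (c(n) = 17*(n - 13) = 17*(-13 + n) = -221 + 17*n)
a(V) = 2*V/(15 + V) (a(V) = (V + V)/(V + 15) = (2*V)/(15 + V) = 2*V/(15 + V))
(a(1) - 336) + c(10) = (2*1/(15 + 1) - 336) + (-221 + 17*10) = (2*1/16 - 336) + (-221 + 170) = (2*1*(1/16) - 336) - 51 = (⅛ - 336) - 51 = -2687/8 - 51 = -3095/8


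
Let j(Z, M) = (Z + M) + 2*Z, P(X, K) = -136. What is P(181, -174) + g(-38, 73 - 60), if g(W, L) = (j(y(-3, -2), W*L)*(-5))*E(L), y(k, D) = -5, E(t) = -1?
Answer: -2681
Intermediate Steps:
j(Z, M) = M + 3*Z (j(Z, M) = (M + Z) + 2*Z = M + 3*Z)
g(W, L) = -75 + 5*L*W (g(W, L) = ((W*L + 3*(-5))*(-5))*(-1) = ((L*W - 15)*(-5))*(-1) = ((-15 + L*W)*(-5))*(-1) = (75 - 5*L*W)*(-1) = -75 + 5*L*W)
P(181, -174) + g(-38, 73 - 60) = -136 + (-75 + 5*(73 - 60)*(-38)) = -136 + (-75 + 5*13*(-38)) = -136 + (-75 - 2470) = -136 - 2545 = -2681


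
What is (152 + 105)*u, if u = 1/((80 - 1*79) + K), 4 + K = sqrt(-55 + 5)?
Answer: -771/59 - 1285*I*sqrt(2)/59 ≈ -13.068 - 30.801*I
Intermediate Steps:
K = -4 + 5*I*sqrt(2) (K = -4 + sqrt(-55 + 5) = -4 + sqrt(-50) = -4 + 5*I*sqrt(2) ≈ -4.0 + 7.0711*I)
u = 1/(-3 + 5*I*sqrt(2)) (u = 1/((80 - 1*79) + (-4 + 5*I*sqrt(2))) = 1/((80 - 79) + (-4 + 5*I*sqrt(2))) = 1/(1 + (-4 + 5*I*sqrt(2))) = 1/(-3 + 5*I*sqrt(2)) ≈ -0.050847 - 0.11985*I)
(152 + 105)*u = (152 + 105)*(-3/59 - 5*I*sqrt(2)/59) = 257*(-3/59 - 5*I*sqrt(2)/59) = -771/59 - 1285*I*sqrt(2)/59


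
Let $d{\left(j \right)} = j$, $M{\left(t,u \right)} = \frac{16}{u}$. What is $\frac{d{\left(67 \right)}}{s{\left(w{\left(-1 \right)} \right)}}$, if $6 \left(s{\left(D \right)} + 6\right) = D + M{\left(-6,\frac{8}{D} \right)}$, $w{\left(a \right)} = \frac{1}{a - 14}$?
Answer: $- \frac{2010}{181} \approx -11.105$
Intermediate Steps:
$w{\left(a \right)} = \frac{1}{-14 + a}$
$s{\left(D \right)} = -6 + \frac{D}{2}$ ($s{\left(D \right)} = -6 + \frac{D + \frac{16}{8 \frac{1}{D}}}{6} = -6 + \frac{D + 16 \frac{D}{8}}{6} = -6 + \frac{D + 2 D}{6} = -6 + \frac{3 D}{6} = -6 + \frac{D}{2}$)
$\frac{d{\left(67 \right)}}{s{\left(w{\left(-1 \right)} \right)}} = \frac{67}{-6 + \frac{1}{2 \left(-14 - 1\right)}} = \frac{67}{-6 + \frac{1}{2 \left(-15\right)}} = \frac{67}{-6 + \frac{1}{2} \left(- \frac{1}{15}\right)} = \frac{67}{-6 - \frac{1}{30}} = \frac{67}{- \frac{181}{30}} = 67 \left(- \frac{30}{181}\right) = - \frac{2010}{181}$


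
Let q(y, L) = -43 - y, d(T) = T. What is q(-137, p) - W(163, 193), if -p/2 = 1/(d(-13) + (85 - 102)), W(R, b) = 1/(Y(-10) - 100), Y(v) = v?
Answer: 10341/110 ≈ 94.009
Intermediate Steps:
W(R, b) = -1/110 (W(R, b) = 1/(-10 - 100) = 1/(-110) = -1/110)
p = 1/15 (p = -2/(-13 + (85 - 102)) = -2/(-13 - 17) = -2/(-30) = -2*(-1/30) = 1/15 ≈ 0.066667)
q(-137, p) - W(163, 193) = (-43 - 1*(-137)) - 1*(-1/110) = (-43 + 137) + 1/110 = 94 + 1/110 = 10341/110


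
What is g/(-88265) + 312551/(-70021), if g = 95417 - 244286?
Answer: -123477394/44463335 ≈ -2.7771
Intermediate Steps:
g = -148869
g/(-88265) + 312551/(-70021) = -148869/(-88265) + 312551/(-70021) = -148869*(-1/88265) + 312551*(-1/70021) = 1071/635 - 312551/70021 = -123477394/44463335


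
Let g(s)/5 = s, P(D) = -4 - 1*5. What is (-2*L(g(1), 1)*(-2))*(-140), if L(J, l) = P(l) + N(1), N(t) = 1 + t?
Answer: 3920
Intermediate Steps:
P(D) = -9 (P(D) = -4 - 5 = -9)
g(s) = 5*s
L(J, l) = -7 (L(J, l) = -9 + (1 + 1) = -9 + 2 = -7)
(-2*L(g(1), 1)*(-2))*(-140) = (-2*(-7)*(-2))*(-140) = (14*(-2))*(-140) = -28*(-140) = 3920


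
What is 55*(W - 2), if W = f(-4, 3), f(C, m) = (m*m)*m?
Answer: 1375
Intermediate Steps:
f(C, m) = m³ (f(C, m) = m²*m = m³)
W = 27 (W = 3³ = 27)
55*(W - 2) = 55*(27 - 2) = 55*25 = 1375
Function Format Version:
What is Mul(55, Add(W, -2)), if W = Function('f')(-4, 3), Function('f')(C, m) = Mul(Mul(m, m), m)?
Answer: 1375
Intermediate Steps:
Function('f')(C, m) = Pow(m, 3) (Function('f')(C, m) = Mul(Pow(m, 2), m) = Pow(m, 3))
W = 27 (W = Pow(3, 3) = 27)
Mul(55, Add(W, -2)) = Mul(55, Add(27, -2)) = Mul(55, 25) = 1375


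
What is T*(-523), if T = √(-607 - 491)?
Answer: -1569*I*√122 ≈ -17330.0*I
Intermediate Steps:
T = 3*I*√122 (T = √(-1098) = 3*I*√122 ≈ 33.136*I)
T*(-523) = (3*I*√122)*(-523) = -1569*I*√122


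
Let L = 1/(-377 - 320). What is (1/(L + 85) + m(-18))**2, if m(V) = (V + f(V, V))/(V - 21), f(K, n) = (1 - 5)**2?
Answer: 2357782249/593164909584 ≈ 0.0039749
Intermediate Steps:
L = -1/697 (L = 1/(-697) = -1/697 ≈ -0.0014347)
f(K, n) = 16 (f(K, n) = (-4)**2 = 16)
m(V) = (16 + V)/(-21 + V) (m(V) = (V + 16)/(V - 21) = (16 + V)/(-21 + V))
(1/(L + 85) + m(-18))**2 = (1/(-1/697 + 85) + (16 - 18)/(-21 - 18))**2 = (1/(59244/697) - 2/(-39))**2 = (697/59244 - 1/39*(-2))**2 = (697/59244 + 2/39)**2 = (48557/770172)**2 = 2357782249/593164909584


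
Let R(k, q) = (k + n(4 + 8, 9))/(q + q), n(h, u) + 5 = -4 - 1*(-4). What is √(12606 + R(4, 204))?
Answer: √524611194/204 ≈ 112.28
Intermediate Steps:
n(h, u) = -5 (n(h, u) = -5 + (-4 - 1*(-4)) = -5 + (-4 + 4) = -5 + 0 = -5)
R(k, q) = (-5 + k)/(2*q) (R(k, q) = (k - 5)/(q + q) = (-5 + k)/((2*q)) = (-5 + k)*(1/(2*q)) = (-5 + k)/(2*q))
√(12606 + R(4, 204)) = √(12606 + (½)*(-5 + 4)/204) = √(12606 + (½)*(1/204)*(-1)) = √(12606 - 1/408) = √(5143247/408) = √524611194/204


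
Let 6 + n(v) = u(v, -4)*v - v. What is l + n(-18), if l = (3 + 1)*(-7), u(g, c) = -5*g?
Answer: -1636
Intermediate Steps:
n(v) = -6 - v - 5*v² (n(v) = -6 + ((-5*v)*v - v) = -6 + (-5*v² - v) = -6 + (-v - 5*v²) = -6 - v - 5*v²)
l = -28 (l = 4*(-7) = -28)
l + n(-18) = -28 + (-6 - 1*(-18) - 5*(-18)²) = -28 + (-6 + 18 - 5*324) = -28 + (-6 + 18 - 1620) = -28 - 1608 = -1636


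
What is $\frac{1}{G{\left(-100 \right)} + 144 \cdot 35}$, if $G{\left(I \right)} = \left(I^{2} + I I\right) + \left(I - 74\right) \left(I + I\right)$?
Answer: $\frac{1}{59840} \approx 1.6711 \cdot 10^{-5}$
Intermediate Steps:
$G{\left(I \right)} = 2 I^{2} + 2 I \left(-74 + I\right)$ ($G{\left(I \right)} = \left(I^{2} + I^{2}\right) + \left(-74 + I\right) 2 I = 2 I^{2} + 2 I \left(-74 + I\right)$)
$\frac{1}{G{\left(-100 \right)} + 144 \cdot 35} = \frac{1}{4 \left(-100\right) \left(-37 - 100\right) + 144 \cdot 35} = \frac{1}{4 \left(-100\right) \left(-137\right) + 5040} = \frac{1}{54800 + 5040} = \frac{1}{59840}$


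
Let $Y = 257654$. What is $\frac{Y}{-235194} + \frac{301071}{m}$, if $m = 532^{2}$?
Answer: $- \frac{1056086461}{33282773328} \approx -0.031731$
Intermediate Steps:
$m = 283024$
$\frac{Y}{-235194} + \frac{301071}{m} = \frac{257654}{-235194} + \frac{301071}{283024} = 257654 \left(- \frac{1}{235194}\right) + 301071 \cdot \frac{1}{283024} = - \frac{128827}{117597} + \frac{301071}{283024} = - \frac{1056086461}{33282773328}$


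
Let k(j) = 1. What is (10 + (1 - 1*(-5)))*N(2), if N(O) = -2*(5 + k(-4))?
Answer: -192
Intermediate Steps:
N(O) = -12 (N(O) = -2*(5 + 1) = -2*6 = -12)
(10 + (1 - 1*(-5)))*N(2) = (10 + (1 - 1*(-5)))*(-12) = (10 + (1 + 5))*(-12) = (10 + 6)*(-12) = 16*(-12) = -192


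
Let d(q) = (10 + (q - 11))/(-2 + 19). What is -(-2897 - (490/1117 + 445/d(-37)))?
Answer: 114534577/42446 ≈ 2698.4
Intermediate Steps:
d(q) = -1/17 + q/17 (d(q) = (10 + (-11 + q))/17 = (-1 + q)*(1/17) = -1/17 + q/17)
-(-2897 - (490/1117 + 445/d(-37))) = -(-2897 - (490/1117 + 445/(-1/17 + (1/17)*(-37)))) = -(-2897 - (490*(1/1117) + 445/(-1/17 - 37/17))) = -(-2897 - (490/1117 + 445/(-38/17))) = -(-2897 - (490/1117 + 445*(-17/38))) = -(-2897 - (490/1117 - 7565/38)) = -(-2897 - 1*(-8431485/42446)) = -(-2897 + 8431485/42446) = -1*(-114534577/42446) = 114534577/42446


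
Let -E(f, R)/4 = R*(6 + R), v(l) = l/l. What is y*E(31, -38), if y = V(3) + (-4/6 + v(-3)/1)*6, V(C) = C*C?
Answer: -53504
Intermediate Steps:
v(l) = 1
E(f, R) = -4*R*(6 + R)
V(C) = C²
y = 11 (y = 3² + (-4/6 + 1/1)*6 = 9 + (-4*⅙ + 1*1)*6 = 9 + (-⅔ + 1)*6 = 9 + (⅓)*6 = 9 + 2 = 11)
y*E(31, -38) = 11*(-4*(-38)*(6 - 38)) = 11*(-4*(-38)*(-32)) = 11*(-4864) = -53504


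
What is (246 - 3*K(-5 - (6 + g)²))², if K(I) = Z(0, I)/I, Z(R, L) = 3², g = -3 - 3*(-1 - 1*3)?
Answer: 3204352449/52900 ≈ 60574.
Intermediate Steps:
g = 9 (g = -3 - 3*(-1 - 3) = -3 - 3*(-4) = -3 + 12 = 9)
Z(R, L) = 9
K(I) = 9/I
(246 - 3*K(-5 - (6 + g)²))² = (246 - 27/(-5 - (6 + 9)²))² = (246 - 27/(-5 - 1*15²))² = (246 - 27/(-5 - 1*225))² = (246 - 27/(-5 - 225))² = (246 - 27/(-230))² = (246 - 27*(-1)/230)² = (246 - 3*(-9/230))² = (246 + 27/230)² = (56607/230)² = 3204352449/52900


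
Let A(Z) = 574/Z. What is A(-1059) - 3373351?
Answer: -3572379283/1059 ≈ -3.3734e+6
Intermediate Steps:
A(-1059) - 3373351 = 574/(-1059) - 3373351 = 574*(-1/1059) - 3373351 = -574/1059 - 3373351 = -3572379283/1059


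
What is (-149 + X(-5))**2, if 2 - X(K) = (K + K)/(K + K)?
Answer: 21904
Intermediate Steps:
X(K) = 1 (X(K) = 2 - (K + K)/(K + K) = 2 - 2*K/(2*K) = 2 - 2*K*1/(2*K) = 2 - 1*1 = 2 - 1 = 1)
(-149 + X(-5))**2 = (-149 + 1)**2 = (-148)**2 = 21904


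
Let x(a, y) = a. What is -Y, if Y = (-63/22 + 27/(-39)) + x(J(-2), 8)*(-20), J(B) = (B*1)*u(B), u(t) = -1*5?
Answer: 58217/286 ≈ 203.56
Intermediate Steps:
u(t) = -5
J(B) = -5*B (J(B) = (B*1)*(-5) = B*(-5) = -5*B)
Y = -58217/286 (Y = (-63/22 + 27/(-39)) - 5*(-2)*(-20) = (-63*1/22 + 27*(-1/39)) + 10*(-20) = (-63/22 - 9/13) - 200 = -1017/286 - 200 = -58217/286 ≈ -203.56)
-Y = -1*(-58217/286) = 58217/286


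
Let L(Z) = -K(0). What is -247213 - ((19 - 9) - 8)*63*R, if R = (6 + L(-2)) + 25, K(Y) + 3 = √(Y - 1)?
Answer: -251497 + 126*I ≈ -2.515e+5 + 126.0*I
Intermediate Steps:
K(Y) = -3 + √(-1 + Y) (K(Y) = -3 + √(Y - 1) = -3 + √(-1 + Y))
L(Z) = 3 - I (L(Z) = -(-3 + √(-1 + 0)) = -(-3 + √(-1)) = -(-3 + I) = 3 - I)
R = 34 - I (R = (6 + (3 - I)) + 25 = (9 - I) + 25 = 34 - I ≈ 34.0 - 1.0*I)
-247213 - ((19 - 9) - 8)*63*R = -247213 - ((19 - 9) - 8)*63*(34 - I) = -247213 - (10 - 8)*63*(34 - I) = -247213 - 2*63*(34 - I) = -247213 - 126*(34 - I) = -247213 - (4284 - 126*I) = -247213 + (-4284 + 126*I) = -251497 + 126*I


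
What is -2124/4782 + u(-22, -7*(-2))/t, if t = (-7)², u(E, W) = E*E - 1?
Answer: 52515/5579 ≈ 9.4130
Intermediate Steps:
u(E, W) = -1 + E² (u(E, W) = E² - 1 = -1 + E²)
t = 49
-2124/4782 + u(-22, -7*(-2))/t = -2124/4782 + (-1 + (-22)²)/49 = -2124*1/4782 + (-1 + 484)*(1/49) = -354/797 + 483*(1/49) = -354/797 + 69/7 = 52515/5579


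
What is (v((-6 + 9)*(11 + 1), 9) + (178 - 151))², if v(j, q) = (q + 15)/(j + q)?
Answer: 170569/225 ≈ 758.08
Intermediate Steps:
v(j, q) = (15 + q)/(j + q)
(v((-6 + 9)*(11 + 1), 9) + (178 - 151))² = ((15 + 9)/((-6 + 9)*(11 + 1) + 9) + (178 - 151))² = (24/(3*12 + 9) + 27)² = (24/(36 + 9) + 27)² = (24/45 + 27)² = ((1/45)*24 + 27)² = (8/15 + 27)² = (413/15)² = 170569/225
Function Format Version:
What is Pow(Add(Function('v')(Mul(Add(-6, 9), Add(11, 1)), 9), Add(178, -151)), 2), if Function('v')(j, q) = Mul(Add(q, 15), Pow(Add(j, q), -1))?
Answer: Rational(170569, 225) ≈ 758.08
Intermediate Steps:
Function('v')(j, q) = Mul(Pow(Add(j, q), -1), Add(15, q)) (Function('v')(j, q) = Mul(Add(15, q), Pow(Add(j, q), -1)) = Mul(Pow(Add(j, q), -1), Add(15, q)))
Pow(Add(Function('v')(Mul(Add(-6, 9), Add(11, 1)), 9), Add(178, -151)), 2) = Pow(Add(Mul(Pow(Add(Mul(Add(-6, 9), Add(11, 1)), 9), -1), Add(15, 9)), Add(178, -151)), 2) = Pow(Add(Mul(Pow(Add(Mul(3, 12), 9), -1), 24), 27), 2) = Pow(Add(Mul(Pow(Add(36, 9), -1), 24), 27), 2) = Pow(Add(Mul(Pow(45, -1), 24), 27), 2) = Pow(Add(Mul(Rational(1, 45), 24), 27), 2) = Pow(Add(Rational(8, 15), 27), 2) = Pow(Rational(413, 15), 2) = Rational(170569, 225)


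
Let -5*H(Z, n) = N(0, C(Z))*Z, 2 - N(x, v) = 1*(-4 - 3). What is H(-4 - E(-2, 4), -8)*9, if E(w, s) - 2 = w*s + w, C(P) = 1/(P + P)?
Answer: -324/5 ≈ -64.800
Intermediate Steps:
C(P) = 1/(2*P)
N(x, v) = 9 (N(x, v) = 2 - (-4 - 3) = 2 - (-7) = 2 - 1*(-7) = 2 + 7 = 9)
E(w, s) = 2 + w + s*w (E(w, s) = 2 + (w*s + w) = 2 + (s*w + w) = 2 + (w + s*w) = 2 + w + s*w)
H(Z, n) = -9*Z/5
H(-4 - E(-2, 4), -8)*9 = -9*(-4 - (2 - 2 + 4*(-2)))/5*9 = -9*(-4 - (2 - 2 - 8))/5*9 = -9*(-4 - 1*(-8))/5*9 = -9*(-4 + 8)/5*9 = -9/5*4*9 = -36/5*9 = -324/5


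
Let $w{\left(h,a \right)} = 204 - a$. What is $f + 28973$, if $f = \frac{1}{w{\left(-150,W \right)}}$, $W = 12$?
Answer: $\frac{5562817}{192} \approx 28973.0$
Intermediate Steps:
$f = \frac{1}{192}$ ($f = \frac{1}{204 - 12} = \frac{1}{192} \approx 0.0052083$)
$f + 28973 = \frac{1}{192} + 28973 = \frac{5562817}{192}$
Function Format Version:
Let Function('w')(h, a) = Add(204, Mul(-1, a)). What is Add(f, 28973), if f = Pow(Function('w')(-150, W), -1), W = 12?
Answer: Rational(5562817, 192) ≈ 28973.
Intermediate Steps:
f = Rational(1, 192) (f = Pow(Add(204, Mul(-1, 12)), -1) = Pow(Add(204, -12), -1) = Pow(192, -1) = Rational(1, 192) ≈ 0.0052083)
Add(f, 28973) = Add(Rational(1, 192), 28973) = Rational(5562817, 192)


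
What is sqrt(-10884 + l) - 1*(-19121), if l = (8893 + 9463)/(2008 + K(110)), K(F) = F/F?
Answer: 19121 + 20*I*sqrt(2239379)/287 ≈ 19121.0 + 104.28*I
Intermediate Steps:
K(F) = 1
l = 18356/2009 (l = (8893 + 9463)/(2008 + 1) = 18356/2009 ≈ 9.1369)
sqrt(-10884 + l) - 1*(-19121) = sqrt(-10884 + 18356/2009) - 1*(-19121) = sqrt(-21847600/2009) + 19121 = 20*I*sqrt(2239379)/287 + 19121 = 19121 + 20*I*sqrt(2239379)/287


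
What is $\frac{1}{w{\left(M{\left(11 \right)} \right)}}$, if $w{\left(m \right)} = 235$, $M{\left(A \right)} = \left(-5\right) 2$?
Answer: $\frac{1}{235} \approx 0.0042553$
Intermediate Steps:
$M{\left(A \right)} = -10$
$\frac{1}{w{\left(M{\left(11 \right)} \right)}} = \frac{1}{235}$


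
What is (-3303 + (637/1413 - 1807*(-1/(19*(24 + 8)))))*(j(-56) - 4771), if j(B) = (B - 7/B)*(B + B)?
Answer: -4215169048475/859104 ≈ -4.9065e+6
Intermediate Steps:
j(B) = 2*B*(B - 7/B) (j(B) = (B - 7/B)*(2*B) = 2*B*(B - 7/B))
(-3303 + (637/1413 - 1807*(-1/(19*(24 + 8)))))*(j(-56) - 4771) = (-3303 + (637/1413 - 1807*(-1/(19*(24 + 8)))))*((-14 + 2*(-56)²) - 4771) = (-3303 + (637*(1/1413) - 1807/(32*(-19))))*((-14 + 2*3136) - 4771) = (-3303 + (637/1413 - 1807/(-608)))*((-14 + 6272) - 4771) = (-3303 + (637/1413 - 1807*(-1/608)))*(6258 - 4771) = (-3303 + (637/1413 + 1807/608))*1487 = (-3303 + 2940587/859104)*1487 = -2834679925/859104*1487 = -4215169048475/859104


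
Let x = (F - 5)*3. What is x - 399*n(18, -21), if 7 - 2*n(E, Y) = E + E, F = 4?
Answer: 11565/2 ≈ 5782.5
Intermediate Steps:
n(E, Y) = 7/2 - E (n(E, Y) = 7/2 - (E + E)/2 = 7/2 - E)
x = -3 (x = (4 - 5)*3 = -1*3 = -3)
x - 399*n(18, -21) = -3 - 399*(7/2 - 1*18) = -3 - 399*(7/2 - 18) = -3 - 399*(-29/2) = -3 + 11571/2 = 11565/2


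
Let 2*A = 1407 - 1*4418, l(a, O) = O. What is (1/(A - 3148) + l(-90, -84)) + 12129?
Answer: 112102813/9307 ≈ 12045.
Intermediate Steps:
A = -3011/2 (A = (1407 - 1*4418)/2 = (1407 - 4418)/2 = (1/2)*(-3011) = -3011/2 ≈ -1505.5)
(1/(A - 3148) + l(-90, -84)) + 12129 = (1/(-3011/2 - 3148) - 84) + 12129 = (1/(-9307/2) - 84) + 12129 = (-2/9307 - 84) + 12129 = -781790/9307 + 12129 = 112102813/9307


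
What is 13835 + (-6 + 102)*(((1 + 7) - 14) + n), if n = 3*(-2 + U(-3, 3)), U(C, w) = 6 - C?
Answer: 15275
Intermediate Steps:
n = 21 (n = 3*(-2 + (6 - 1*(-3))) = 3*(-2 + (6 + 3)) = 3*(-2 + 9) = 3*7 = 21)
13835 + (-6 + 102)*(((1 + 7) - 14) + n) = 13835 + (-6 + 102)*(((1 + 7) - 14) + 21) = 13835 + 96*((8 - 14) + 21) = 13835 + 96*(-6 + 21) = 13835 + 96*15 = 13835 + 1440 = 15275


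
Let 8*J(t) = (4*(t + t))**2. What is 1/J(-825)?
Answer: 1/5445000 ≈ 1.8365e-7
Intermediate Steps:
J(t) = 8*t**2 (J(t) = (4*(t + t))**2/8 = (4*(2*t))**2/8 = (8*t)**2/8 = (64*t**2)/8 = 8*t**2)
1/J(-825) = 1/(8*(-825)**2) = 1/(8*680625) = 1/5445000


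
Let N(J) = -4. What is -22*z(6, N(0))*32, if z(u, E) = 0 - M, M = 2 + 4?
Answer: 4224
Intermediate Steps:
M = 6
z(u, E) = -6 (z(u, E) = 0 - 1*6 = 0 - 6 = -6)
-22*z(6, N(0))*32 = -22*(-6)*32 = 132*32 = 4224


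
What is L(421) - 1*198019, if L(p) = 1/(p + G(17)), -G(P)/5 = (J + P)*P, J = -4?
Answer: -135444997/684 ≈ -1.9802e+5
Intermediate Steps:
G(P) = -5*P*(-4 + P) (G(P) = -5*(-4 + P)*P = -5*P*(-4 + P))
L(p) = 1/(-1105 + p) (L(p) = 1/(p + 5*17*(4 - 1*17)) = 1/(p + 5*17*(4 - 17)) = 1/(p + 5*17*(-13)) = 1/(p - 1105) = 1/(-1105 + p))
L(421) - 1*198019 = 1/(-1105 + 421) - 1*198019 = 1/(-684) - 198019 = -1/684 - 198019 = -135444997/684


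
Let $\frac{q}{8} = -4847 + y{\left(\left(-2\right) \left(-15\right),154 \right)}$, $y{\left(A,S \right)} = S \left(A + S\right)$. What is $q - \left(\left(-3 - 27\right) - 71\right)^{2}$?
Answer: $177711$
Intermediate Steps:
$q = 187912$ ($q = 8 \left(-4847 + 154 \left(\left(-2\right) \left(-15\right) + 154\right)\right) = 8 \left(-4847 + 154 \left(30 + 154\right)\right) = 8 \left(-4847 + 154 \cdot 184\right) = 8 \left(-4847 + 28336\right) = 8 \cdot 23489 = 187912$)
$q - \left(\left(-3 - 27\right) - 71\right)^{2} = 187912 - \left(\left(-3 - 27\right) - 71\right)^{2} = 187912 - \left(-30 - 71\right)^{2} = 187912 - \left(-101\right)^{2} = 187912 - 10201 = 177711$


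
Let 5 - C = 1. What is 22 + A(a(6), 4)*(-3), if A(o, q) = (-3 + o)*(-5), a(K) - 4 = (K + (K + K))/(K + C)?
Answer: 64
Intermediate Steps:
C = 4 (C = 5 - 1*1 = 5 - 1 = 4)
a(K) = 4 + 3*K/(4 + K) (a(K) = 4 + (K + (K + K))/(K + 4) = 4 + (K + 2*K)/(4 + K) = 4 + (3*K)/(4 + K) = 4 + 3*K/(4 + K))
A(o, q) = 15 - 5*o
22 + A(a(6), 4)*(-3) = 22 + (15 - 5*(16 + 7*6)/(4 + 6))*(-3) = 22 + (15 - 5*(16 + 42)/10)*(-3) = 22 + (15 - 58/2)*(-3) = 22 + (15 - 5*29/5)*(-3) = 22 + (15 - 29)*(-3) = 22 - 14*(-3) = 22 + 42 = 64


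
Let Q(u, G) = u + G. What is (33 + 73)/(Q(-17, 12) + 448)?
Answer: 106/443 ≈ 0.23928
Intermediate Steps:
Q(u, G) = G + u
(33 + 73)/(Q(-17, 12) + 448) = (33 + 73)/((12 - 17) + 448) = 106/(-5 + 448) = 106/443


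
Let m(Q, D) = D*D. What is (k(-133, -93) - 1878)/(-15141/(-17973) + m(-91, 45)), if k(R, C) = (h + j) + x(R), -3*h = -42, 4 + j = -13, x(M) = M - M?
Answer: -11269071/12136822 ≈ -0.92850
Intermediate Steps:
x(M) = 0
j = -17 (j = -4 - 13 = -17)
h = 14 (h = -1/3*(-42) = 14)
m(Q, D) = D**2
k(R, C) = -3 (k(R, C) = (14 - 17) + 0 = -3 + 0 = -3)
(k(-133, -93) - 1878)/(-15141/(-17973) + m(-91, 45)) = (-3 - 1878)/(-15141/(-17973) + 45**2) = -1881/(-15141*(-1/17973) + 2025) = -1881/(5047/5991 + 2025) = -1881/12136822/5991 = -1881*5991/12136822 = -11269071/12136822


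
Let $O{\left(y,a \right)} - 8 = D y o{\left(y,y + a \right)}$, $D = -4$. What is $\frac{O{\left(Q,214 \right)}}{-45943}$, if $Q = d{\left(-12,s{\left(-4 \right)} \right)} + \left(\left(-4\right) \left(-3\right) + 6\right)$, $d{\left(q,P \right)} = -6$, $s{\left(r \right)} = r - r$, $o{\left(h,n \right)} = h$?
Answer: $\frac{568}{45943} \approx 0.012363$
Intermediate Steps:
$s{\left(r \right)} = 0$
$Q = 12$ ($Q = -6 + \left(\left(-4\right) \left(-3\right) + 6\right) = -6 + \left(12 + 6\right) = -6 + 18 = 12$)
$O{\left(y,a \right)} = 8 - 4 y^{2}$ ($O{\left(y,a \right)} = 8 + - 4 y y = 8 - 4 y^{2}$)
$\frac{O{\left(Q,214 \right)}}{-45943} = \frac{8 - 4 \cdot 12^{2}}{-45943} = \left(8 - 576\right) \left(- \frac{1}{45943}\right) = \left(-568\right) \left(- \frac{1}{45943}\right) = \frac{568}{45943}$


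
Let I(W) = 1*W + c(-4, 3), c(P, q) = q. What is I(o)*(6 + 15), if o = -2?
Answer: 21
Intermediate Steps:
I(W) = 3 + W (I(W) = 1*W + 3 = W + 3 = 3 + W)
I(o)*(6 + 15) = (3 - 2)*(6 + 15) = 1*21 = 21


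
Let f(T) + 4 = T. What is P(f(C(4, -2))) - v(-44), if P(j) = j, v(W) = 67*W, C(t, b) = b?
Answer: 2942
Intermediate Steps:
f(T) = -4 + T
P(f(C(4, -2))) - v(-44) = (-4 - 2) - 67*(-44) = -6 - 1*(-2948) = -6 + 2948 = 2942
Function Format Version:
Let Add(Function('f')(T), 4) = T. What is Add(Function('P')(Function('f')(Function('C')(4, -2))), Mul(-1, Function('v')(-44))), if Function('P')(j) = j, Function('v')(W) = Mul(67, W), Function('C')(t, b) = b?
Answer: 2942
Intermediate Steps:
Function('f')(T) = Add(-4, T)
Add(Function('P')(Function('f')(Function('C')(4, -2))), Mul(-1, Function('v')(-44))) = Add(Add(-4, -2), Mul(-1, Mul(67, -44))) = Add(-6, Mul(-1, -2948)) = Add(-6, 2948) = 2942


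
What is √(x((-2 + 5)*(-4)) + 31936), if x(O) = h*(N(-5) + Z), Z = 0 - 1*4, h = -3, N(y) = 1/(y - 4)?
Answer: √287535/3 ≈ 178.74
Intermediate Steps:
N(y) = 1/(-4 + y)
Z = -4 (Z = 0 - 4 = -4)
x(O) = 37/3 (x(O) = -3*(1/(-4 - 5) - 4) = -3*(1/(-9) - 4) = -3*(-⅑ - 4) = -3*(-37/9) = 37/3)
√(x((-2 + 5)*(-4)) + 31936) = √(37/3 + 31936) = √(95845/3) = √287535/3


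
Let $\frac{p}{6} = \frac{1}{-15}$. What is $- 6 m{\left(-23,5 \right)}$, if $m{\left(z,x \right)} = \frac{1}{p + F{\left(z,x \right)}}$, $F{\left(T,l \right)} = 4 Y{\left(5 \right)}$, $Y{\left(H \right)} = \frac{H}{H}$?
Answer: $- \frac{5}{3} \approx -1.6667$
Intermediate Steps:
$Y{\left(H \right)} = 1$
$p = - \frac{2}{5}$ ($p = \frac{6}{-15} = 6 \left(- \frac{1}{15}\right) = - \frac{2}{5} \approx -0.4$)
$F{\left(T,l \right)} = 4$ ($F{\left(T,l \right)} = 4 \cdot 1 = 4$)
$m{\left(z,x \right)} = \frac{5}{18}$ ($m{\left(z,x \right)} = \frac{1}{- \frac{2}{5} + 4} = \frac{1}{\frac{18}{5}} = \frac{5}{18}$)
$- 6 m{\left(-23,5 \right)} = \left(-6\right) \frac{5}{18} = - \frac{5}{3}$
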